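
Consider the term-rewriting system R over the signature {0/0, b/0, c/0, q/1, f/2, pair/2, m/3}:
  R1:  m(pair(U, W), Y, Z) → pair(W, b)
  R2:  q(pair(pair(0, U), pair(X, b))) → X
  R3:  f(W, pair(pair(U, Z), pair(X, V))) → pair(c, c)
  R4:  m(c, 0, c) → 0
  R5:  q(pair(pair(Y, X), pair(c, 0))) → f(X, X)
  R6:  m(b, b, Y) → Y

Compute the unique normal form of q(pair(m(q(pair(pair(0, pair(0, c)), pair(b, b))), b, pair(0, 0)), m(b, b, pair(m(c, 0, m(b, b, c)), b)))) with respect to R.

1. q(pair(m(q(pair(pair(0, pair(0, c)), pair(b, b))), b, pair(0, 0)), m(b, b, pair(m(c, 0, m(b, b, c)), b))))  →  q(pair(m(b, b, pair(0, 0)), m(b, b, pair(m(c, 0, m(b, b, c)), b))))   [R2 at 1.1.1]
2. q(pair(m(b, b, pair(0, 0)), m(b, b, pair(m(c, 0, m(b, b, c)), b))))  →  q(pair(pair(0, 0), m(b, b, pair(m(c, 0, m(b, b, c)), b))))   [R6 at 1.1]
3. q(pair(pair(0, 0), m(b, b, pair(m(c, 0, m(b, b, c)), b))))  →  q(pair(pair(0, 0), pair(m(c, 0, m(b, b, c)), b)))   [R6 at 1.2]
4. q(pair(pair(0, 0), pair(m(c, 0, m(b, b, c)), b)))  →  m(c, 0, m(b, b, c))   [R2 at ε]
5. m(c, 0, m(b, b, c))  →  m(c, 0, c)   [R6 at 3]
6. m(c, 0, c)  →  0   [R4 at ε]

0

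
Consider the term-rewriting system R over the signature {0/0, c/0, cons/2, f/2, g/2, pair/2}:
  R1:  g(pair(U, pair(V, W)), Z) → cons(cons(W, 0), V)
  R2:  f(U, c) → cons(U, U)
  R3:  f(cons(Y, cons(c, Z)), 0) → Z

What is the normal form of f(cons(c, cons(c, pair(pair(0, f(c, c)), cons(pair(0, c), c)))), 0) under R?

1. f(cons(c, cons(c, pair(pair(0, f(c, c)), cons(pair(0, c), c)))), 0)  →  pair(pair(0, f(c, c)), cons(pair(0, c), c))   [R3 at ε]
2. pair(pair(0, f(c, c)), cons(pair(0, c), c))  →  pair(pair(0, cons(c, c)), cons(pair(0, c), c))   [R2 at 1.2]

pair(pair(0, cons(c, c)), cons(pair(0, c), c))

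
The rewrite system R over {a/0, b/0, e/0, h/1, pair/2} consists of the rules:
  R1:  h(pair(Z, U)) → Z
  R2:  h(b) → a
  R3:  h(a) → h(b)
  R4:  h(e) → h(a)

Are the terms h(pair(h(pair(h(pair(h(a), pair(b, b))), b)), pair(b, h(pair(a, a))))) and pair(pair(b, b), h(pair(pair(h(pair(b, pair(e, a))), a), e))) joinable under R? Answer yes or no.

no — NF(t₁) = a, NF(t₂) = pair(pair(b, b), pair(b, a))

Reduce t₁ = h(pair(h(pair(h(pair(h(a), pair(b, b))), b)), pair(b, h(pair(a, a))))):
1. h(pair(h(pair(h(pair(h(a), pair(b, b))), b)), pair(b, h(pair(a, a)))))  →  h(pair(h(pair(h(a), pair(b, b))), b))   [R1 at ε]
2. h(pair(h(pair(h(a), pair(b, b))), b))  →  h(pair(h(a), pair(b, b)))   [R1 at ε]
3. h(pair(h(a), pair(b, b)))  →  h(a)   [R1 at ε]
4. h(a)  →  h(b)   [R3 at ε]
5. h(b)  →  a   [R2 at ε]

Reduce t₂ = pair(pair(b, b), h(pair(pair(h(pair(b, pair(e, a))), a), e))):
1. pair(pair(b, b), h(pair(pair(h(pair(b, pair(e, a))), a), e)))  →  pair(pair(b, b), pair(h(pair(b, pair(e, a))), a))   [R1 at 2]
2. pair(pair(b, b), pair(h(pair(b, pair(e, a))), a))  →  pair(pair(b, b), pair(b, a))   [R1 at 2.1]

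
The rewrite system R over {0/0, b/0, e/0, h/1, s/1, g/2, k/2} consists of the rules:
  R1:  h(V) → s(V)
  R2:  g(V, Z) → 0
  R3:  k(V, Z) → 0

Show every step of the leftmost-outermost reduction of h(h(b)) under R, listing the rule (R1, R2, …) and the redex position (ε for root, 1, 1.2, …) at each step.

s(s(b))

1. h(h(b))  →  s(h(b))   [R1 at ε]
2. s(h(b))  →  s(s(b))   [R1 at 1]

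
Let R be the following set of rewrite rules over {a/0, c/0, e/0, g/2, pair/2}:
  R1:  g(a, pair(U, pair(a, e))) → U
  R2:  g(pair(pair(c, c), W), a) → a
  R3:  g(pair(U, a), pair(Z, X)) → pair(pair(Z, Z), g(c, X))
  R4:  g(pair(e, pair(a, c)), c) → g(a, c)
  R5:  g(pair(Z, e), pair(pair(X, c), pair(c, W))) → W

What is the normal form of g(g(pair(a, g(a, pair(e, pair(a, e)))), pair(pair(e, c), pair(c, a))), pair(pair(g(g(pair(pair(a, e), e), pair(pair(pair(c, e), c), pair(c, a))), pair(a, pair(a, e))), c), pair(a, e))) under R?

pair(a, c)

1. g(g(pair(a, g(a, pair(e, pair(a, e)))), pair(pair(e, c), pair(c, a))), pair(pair(g(g(pair(pair(a, e), e), pair(pair(pair(c, e), c), pair(c, a))), pair(a, pair(a, e))), c), pair(a, e)))  →  g(g(pair(a, e), pair(pair(e, c), pair(c, a))), pair(pair(g(g(pair(pair(a, e), e), pair(pair(pair(c, e), c), pair(c, a))), pair(a, pair(a, e))), c), pair(a, e)))   [R1 at 1.1.2]
2. g(g(pair(a, e), pair(pair(e, c), pair(c, a))), pair(pair(g(g(pair(pair(a, e), e), pair(pair(pair(c, e), c), pair(c, a))), pair(a, pair(a, e))), c), pair(a, e)))  →  g(a, pair(pair(g(g(pair(pair(a, e), e), pair(pair(pair(c, e), c), pair(c, a))), pair(a, pair(a, e))), c), pair(a, e)))   [R5 at 1]
3. g(a, pair(pair(g(g(pair(pair(a, e), e), pair(pair(pair(c, e), c), pair(c, a))), pair(a, pair(a, e))), c), pair(a, e)))  →  pair(g(g(pair(pair(a, e), e), pair(pair(pair(c, e), c), pair(c, a))), pair(a, pair(a, e))), c)   [R1 at ε]
4. pair(g(g(pair(pair(a, e), e), pair(pair(pair(c, e), c), pair(c, a))), pair(a, pair(a, e))), c)  →  pair(g(a, pair(a, pair(a, e))), c)   [R5 at 1.1]
5. pair(g(a, pair(a, pair(a, e))), c)  →  pair(a, c)   [R1 at 1]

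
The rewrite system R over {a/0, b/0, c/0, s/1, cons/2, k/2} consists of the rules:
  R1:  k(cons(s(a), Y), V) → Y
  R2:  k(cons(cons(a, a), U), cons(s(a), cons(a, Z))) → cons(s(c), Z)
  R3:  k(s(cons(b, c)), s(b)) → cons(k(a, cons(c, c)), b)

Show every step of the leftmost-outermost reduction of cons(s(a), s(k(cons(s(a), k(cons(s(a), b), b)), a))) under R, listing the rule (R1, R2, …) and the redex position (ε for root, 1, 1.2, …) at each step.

cons(s(a), s(b))

1. cons(s(a), s(k(cons(s(a), k(cons(s(a), b), b)), a)))  →  cons(s(a), s(k(cons(s(a), b), b)))   [R1 at 2.1]
2. cons(s(a), s(k(cons(s(a), b), b)))  →  cons(s(a), s(b))   [R1 at 2.1]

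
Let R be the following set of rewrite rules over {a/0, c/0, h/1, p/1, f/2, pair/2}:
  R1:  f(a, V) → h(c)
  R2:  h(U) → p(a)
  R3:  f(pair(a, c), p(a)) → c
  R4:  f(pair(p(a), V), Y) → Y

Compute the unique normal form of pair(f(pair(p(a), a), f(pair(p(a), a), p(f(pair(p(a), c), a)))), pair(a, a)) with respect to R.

pair(p(a), pair(a, a))

1. pair(f(pair(p(a), a), f(pair(p(a), a), p(f(pair(p(a), c), a)))), pair(a, a))  →  pair(f(pair(p(a), a), p(f(pair(p(a), c), a))), pair(a, a))   [R4 at 1]
2. pair(f(pair(p(a), a), p(f(pair(p(a), c), a))), pair(a, a))  →  pair(p(f(pair(p(a), c), a)), pair(a, a))   [R4 at 1]
3. pair(p(f(pair(p(a), c), a)), pair(a, a))  →  pair(p(a), pair(a, a))   [R4 at 1.1]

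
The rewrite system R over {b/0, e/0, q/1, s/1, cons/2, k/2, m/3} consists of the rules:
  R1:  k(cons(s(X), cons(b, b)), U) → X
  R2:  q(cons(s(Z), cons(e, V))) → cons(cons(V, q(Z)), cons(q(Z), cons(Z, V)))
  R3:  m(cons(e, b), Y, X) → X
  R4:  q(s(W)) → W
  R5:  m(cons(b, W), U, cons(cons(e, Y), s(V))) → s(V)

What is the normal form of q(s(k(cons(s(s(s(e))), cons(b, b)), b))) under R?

1. q(s(k(cons(s(s(s(e))), cons(b, b)), b)))  →  k(cons(s(s(s(e))), cons(b, b)), b)   [R4 at ε]
2. k(cons(s(s(s(e))), cons(b, b)), b)  →  s(s(e))   [R1 at ε]

s(s(e))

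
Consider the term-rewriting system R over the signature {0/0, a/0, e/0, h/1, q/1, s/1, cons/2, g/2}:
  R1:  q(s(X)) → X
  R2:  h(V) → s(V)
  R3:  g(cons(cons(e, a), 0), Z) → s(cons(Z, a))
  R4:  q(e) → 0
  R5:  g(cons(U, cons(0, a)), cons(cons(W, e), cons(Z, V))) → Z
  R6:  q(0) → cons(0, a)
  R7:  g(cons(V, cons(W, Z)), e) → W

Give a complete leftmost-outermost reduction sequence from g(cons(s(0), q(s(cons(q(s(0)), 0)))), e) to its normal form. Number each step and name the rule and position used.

1. g(cons(s(0), q(s(cons(q(s(0)), 0)))), e)  →  g(cons(s(0), cons(q(s(0)), 0)), e)   [R1 at 1.2]
2. g(cons(s(0), cons(q(s(0)), 0)), e)  →  q(s(0))   [R7 at ε]
3. q(s(0))  →  0   [R1 at ε]

0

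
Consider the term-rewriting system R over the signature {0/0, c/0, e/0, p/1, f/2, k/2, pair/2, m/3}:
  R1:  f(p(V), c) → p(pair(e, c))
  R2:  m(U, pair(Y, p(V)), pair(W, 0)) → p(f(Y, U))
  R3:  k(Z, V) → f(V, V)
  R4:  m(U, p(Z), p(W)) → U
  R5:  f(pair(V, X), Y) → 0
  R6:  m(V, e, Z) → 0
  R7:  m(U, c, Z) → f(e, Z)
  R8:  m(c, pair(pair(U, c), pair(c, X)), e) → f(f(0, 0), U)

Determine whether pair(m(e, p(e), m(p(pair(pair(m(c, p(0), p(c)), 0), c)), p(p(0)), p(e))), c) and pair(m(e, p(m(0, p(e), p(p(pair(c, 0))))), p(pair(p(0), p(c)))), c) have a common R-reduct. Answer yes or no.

Reduce t₁ = pair(m(e, p(e), m(p(pair(pair(m(c, p(0), p(c)), 0), c)), p(p(0)), p(e))), c):
1. pair(m(e, p(e), m(p(pair(pair(m(c, p(0), p(c)), 0), c)), p(p(0)), p(e))), c)  →  pair(m(e, p(e), p(pair(pair(m(c, p(0), p(c)), 0), c))), c)   [R4 at 1.3]
2. pair(m(e, p(e), p(pair(pair(m(c, p(0), p(c)), 0), c))), c)  →  pair(e, c)   [R4 at 1]

Reduce t₂ = pair(m(e, p(m(0, p(e), p(p(pair(c, 0))))), p(pair(p(0), p(c)))), c):
1. pair(m(e, p(m(0, p(e), p(p(pair(c, 0))))), p(pair(p(0), p(c)))), c)  →  pair(e, c)   [R4 at 1]

yes — NF(t₁) = pair(e, c), NF(t₂) = pair(e, c)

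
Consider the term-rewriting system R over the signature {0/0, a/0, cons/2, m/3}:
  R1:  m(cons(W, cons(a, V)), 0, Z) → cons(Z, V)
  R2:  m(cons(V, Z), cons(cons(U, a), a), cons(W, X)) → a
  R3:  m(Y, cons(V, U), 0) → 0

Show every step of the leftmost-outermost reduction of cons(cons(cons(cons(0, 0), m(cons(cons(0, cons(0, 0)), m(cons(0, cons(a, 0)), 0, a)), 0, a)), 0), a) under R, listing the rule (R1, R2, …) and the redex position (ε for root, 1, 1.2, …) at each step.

cons(cons(cons(cons(0, 0), cons(a, 0)), 0), a)

1. cons(cons(cons(cons(0, 0), m(cons(cons(0, cons(0, 0)), m(cons(0, cons(a, 0)), 0, a)), 0, a)), 0), a)  →  cons(cons(cons(cons(0, 0), m(cons(cons(0, cons(0, 0)), cons(a, 0)), 0, a)), 0), a)   [R1 at 1.1.2.1.2]
2. cons(cons(cons(cons(0, 0), m(cons(cons(0, cons(0, 0)), cons(a, 0)), 0, a)), 0), a)  →  cons(cons(cons(cons(0, 0), cons(a, 0)), 0), a)   [R1 at 1.1.2]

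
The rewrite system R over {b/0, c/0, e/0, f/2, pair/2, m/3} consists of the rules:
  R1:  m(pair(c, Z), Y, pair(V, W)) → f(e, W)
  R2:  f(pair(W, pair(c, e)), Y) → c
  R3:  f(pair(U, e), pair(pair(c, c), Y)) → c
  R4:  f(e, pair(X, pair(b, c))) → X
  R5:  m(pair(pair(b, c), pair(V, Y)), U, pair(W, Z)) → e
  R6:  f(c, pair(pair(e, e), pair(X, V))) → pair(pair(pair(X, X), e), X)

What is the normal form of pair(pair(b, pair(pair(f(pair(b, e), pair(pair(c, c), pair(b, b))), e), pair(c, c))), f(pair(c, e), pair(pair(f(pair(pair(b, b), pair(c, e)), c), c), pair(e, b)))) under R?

pair(pair(b, pair(pair(c, e), pair(c, c))), c)

1. pair(pair(b, pair(pair(f(pair(b, e), pair(pair(c, c), pair(b, b))), e), pair(c, c))), f(pair(c, e), pair(pair(f(pair(pair(b, b), pair(c, e)), c), c), pair(e, b))))  →  pair(pair(b, pair(pair(c, e), pair(c, c))), f(pair(c, e), pair(pair(f(pair(pair(b, b), pair(c, e)), c), c), pair(e, b))))   [R3 at 1.2.1.1]
2. pair(pair(b, pair(pair(c, e), pair(c, c))), f(pair(c, e), pair(pair(f(pair(pair(b, b), pair(c, e)), c), c), pair(e, b))))  →  pair(pair(b, pair(pair(c, e), pair(c, c))), f(pair(c, e), pair(pair(c, c), pair(e, b))))   [R2 at 2.2.1.1]
3. pair(pair(b, pair(pair(c, e), pair(c, c))), f(pair(c, e), pair(pair(c, c), pair(e, b))))  →  pair(pair(b, pair(pair(c, e), pair(c, c))), c)   [R3 at 2]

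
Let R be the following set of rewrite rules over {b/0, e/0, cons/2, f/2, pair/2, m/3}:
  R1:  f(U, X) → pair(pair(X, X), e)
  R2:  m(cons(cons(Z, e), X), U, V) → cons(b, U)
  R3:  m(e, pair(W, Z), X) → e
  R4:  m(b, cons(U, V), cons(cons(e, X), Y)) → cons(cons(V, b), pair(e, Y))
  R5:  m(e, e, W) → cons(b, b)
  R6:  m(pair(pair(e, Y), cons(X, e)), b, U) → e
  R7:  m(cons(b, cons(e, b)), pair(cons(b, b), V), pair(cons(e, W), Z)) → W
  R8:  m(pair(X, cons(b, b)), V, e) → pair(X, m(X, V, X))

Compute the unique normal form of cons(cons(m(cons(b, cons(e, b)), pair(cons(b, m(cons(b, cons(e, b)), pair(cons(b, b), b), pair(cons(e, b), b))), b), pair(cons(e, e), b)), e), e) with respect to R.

1. cons(cons(m(cons(b, cons(e, b)), pair(cons(b, m(cons(b, cons(e, b)), pair(cons(b, b), b), pair(cons(e, b), b))), b), pair(cons(e, e), b)), e), e)  →  cons(cons(m(cons(b, cons(e, b)), pair(cons(b, b), b), pair(cons(e, e), b)), e), e)   [R7 at 1.1.2.1.2]
2. cons(cons(m(cons(b, cons(e, b)), pair(cons(b, b), b), pair(cons(e, e), b)), e), e)  →  cons(cons(e, e), e)   [R7 at 1.1]

cons(cons(e, e), e)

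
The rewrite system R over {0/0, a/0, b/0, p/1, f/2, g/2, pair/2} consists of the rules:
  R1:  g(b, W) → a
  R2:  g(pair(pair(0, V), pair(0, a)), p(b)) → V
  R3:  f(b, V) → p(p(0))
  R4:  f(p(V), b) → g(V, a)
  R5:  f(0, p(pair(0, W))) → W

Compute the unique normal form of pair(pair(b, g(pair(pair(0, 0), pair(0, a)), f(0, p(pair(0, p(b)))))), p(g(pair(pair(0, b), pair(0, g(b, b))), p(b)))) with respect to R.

1. pair(pair(b, g(pair(pair(0, 0), pair(0, a)), f(0, p(pair(0, p(b)))))), p(g(pair(pair(0, b), pair(0, g(b, b))), p(b))))  →  pair(pair(b, g(pair(pair(0, 0), pair(0, a)), p(b))), p(g(pair(pair(0, b), pair(0, g(b, b))), p(b))))   [R5 at 1.2.2]
2. pair(pair(b, g(pair(pair(0, 0), pair(0, a)), p(b))), p(g(pair(pair(0, b), pair(0, g(b, b))), p(b))))  →  pair(pair(b, 0), p(g(pair(pair(0, b), pair(0, g(b, b))), p(b))))   [R2 at 1.2]
3. pair(pair(b, 0), p(g(pair(pair(0, b), pair(0, g(b, b))), p(b))))  →  pair(pair(b, 0), p(g(pair(pair(0, b), pair(0, a)), p(b))))   [R1 at 2.1.1.2.2]
4. pair(pair(b, 0), p(g(pair(pair(0, b), pair(0, a)), p(b))))  →  pair(pair(b, 0), p(b))   [R2 at 2.1]

pair(pair(b, 0), p(b))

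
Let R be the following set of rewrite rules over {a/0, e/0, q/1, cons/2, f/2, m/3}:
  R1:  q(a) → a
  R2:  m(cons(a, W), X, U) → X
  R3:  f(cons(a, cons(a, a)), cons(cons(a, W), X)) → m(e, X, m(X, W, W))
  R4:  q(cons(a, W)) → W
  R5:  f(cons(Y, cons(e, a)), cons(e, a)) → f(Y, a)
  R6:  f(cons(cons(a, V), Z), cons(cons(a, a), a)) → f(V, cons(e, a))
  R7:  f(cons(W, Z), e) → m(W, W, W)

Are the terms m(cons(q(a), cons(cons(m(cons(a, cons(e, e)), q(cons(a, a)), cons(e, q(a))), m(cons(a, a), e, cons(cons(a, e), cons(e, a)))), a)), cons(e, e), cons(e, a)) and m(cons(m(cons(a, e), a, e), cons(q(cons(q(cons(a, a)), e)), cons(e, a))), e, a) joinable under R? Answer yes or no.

no — NF(t₁) = cons(e, e), NF(t₂) = e

Reduce t₁ = m(cons(q(a), cons(cons(m(cons(a, cons(e, e)), q(cons(a, a)), cons(e, q(a))), m(cons(a, a), e, cons(cons(a, e), cons(e, a)))), a)), cons(e, e), cons(e, a)):
1. m(cons(q(a), cons(cons(m(cons(a, cons(e, e)), q(cons(a, a)), cons(e, q(a))), m(cons(a, a), e, cons(cons(a, e), cons(e, a)))), a)), cons(e, e), cons(e, a))  →  m(cons(a, cons(cons(m(cons(a, cons(e, e)), q(cons(a, a)), cons(e, q(a))), m(cons(a, a), e, cons(cons(a, e), cons(e, a)))), a)), cons(e, e), cons(e, a))   [R1 at 1.1]
2. m(cons(a, cons(cons(m(cons(a, cons(e, e)), q(cons(a, a)), cons(e, q(a))), m(cons(a, a), e, cons(cons(a, e), cons(e, a)))), a)), cons(e, e), cons(e, a))  →  cons(e, e)   [R2 at ε]

Reduce t₂ = m(cons(m(cons(a, e), a, e), cons(q(cons(q(cons(a, a)), e)), cons(e, a))), e, a):
1. m(cons(m(cons(a, e), a, e), cons(q(cons(q(cons(a, a)), e)), cons(e, a))), e, a)  →  m(cons(a, cons(q(cons(q(cons(a, a)), e)), cons(e, a))), e, a)   [R2 at 1.1]
2. m(cons(a, cons(q(cons(q(cons(a, a)), e)), cons(e, a))), e, a)  →  e   [R2 at ε]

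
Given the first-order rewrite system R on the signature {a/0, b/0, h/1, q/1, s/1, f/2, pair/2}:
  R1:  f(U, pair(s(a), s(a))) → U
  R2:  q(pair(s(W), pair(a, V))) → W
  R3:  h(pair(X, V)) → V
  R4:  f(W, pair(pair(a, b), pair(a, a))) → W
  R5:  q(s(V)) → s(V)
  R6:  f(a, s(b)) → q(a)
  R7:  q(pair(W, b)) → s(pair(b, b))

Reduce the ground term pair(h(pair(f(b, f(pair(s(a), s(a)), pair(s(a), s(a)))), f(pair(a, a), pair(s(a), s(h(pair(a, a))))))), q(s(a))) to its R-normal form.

1. pair(h(pair(f(b, f(pair(s(a), s(a)), pair(s(a), s(a)))), f(pair(a, a), pair(s(a), s(h(pair(a, a))))))), q(s(a)))  →  pair(f(pair(a, a), pair(s(a), s(h(pair(a, a))))), q(s(a)))   [R3 at 1]
2. pair(f(pair(a, a), pair(s(a), s(h(pair(a, a))))), q(s(a)))  →  pair(f(pair(a, a), pair(s(a), s(a))), q(s(a)))   [R3 at 1.2.2.1]
3. pair(f(pair(a, a), pair(s(a), s(a))), q(s(a)))  →  pair(pair(a, a), q(s(a)))   [R1 at 1]
4. pair(pair(a, a), q(s(a)))  →  pair(pair(a, a), s(a))   [R5 at 2]

pair(pair(a, a), s(a))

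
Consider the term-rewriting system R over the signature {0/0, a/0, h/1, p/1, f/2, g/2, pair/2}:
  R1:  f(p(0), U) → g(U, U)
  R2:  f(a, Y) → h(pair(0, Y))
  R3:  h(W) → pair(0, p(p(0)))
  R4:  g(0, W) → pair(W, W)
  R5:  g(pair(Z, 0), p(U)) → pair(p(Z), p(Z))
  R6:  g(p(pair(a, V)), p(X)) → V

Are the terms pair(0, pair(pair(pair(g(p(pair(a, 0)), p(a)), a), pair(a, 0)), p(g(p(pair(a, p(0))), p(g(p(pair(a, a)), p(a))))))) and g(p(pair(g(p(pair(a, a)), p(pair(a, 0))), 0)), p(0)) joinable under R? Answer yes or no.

no — NF(t₁) = pair(0, pair(pair(pair(0, a), pair(a, 0)), p(p(0)))), NF(t₂) = 0

Reduce t₁ = pair(0, pair(pair(pair(g(p(pair(a, 0)), p(a)), a), pair(a, 0)), p(g(p(pair(a, p(0))), p(g(p(pair(a, a)), p(a))))))):
1. pair(0, pair(pair(pair(g(p(pair(a, 0)), p(a)), a), pair(a, 0)), p(g(p(pair(a, p(0))), p(g(p(pair(a, a)), p(a)))))))  →  pair(0, pair(pair(pair(0, a), pair(a, 0)), p(g(p(pair(a, p(0))), p(g(p(pair(a, a)), p(a)))))))   [R6 at 2.1.1.1]
2. pair(0, pair(pair(pair(0, a), pair(a, 0)), p(g(p(pair(a, p(0))), p(g(p(pair(a, a)), p(a)))))))  →  pair(0, pair(pair(pair(0, a), pair(a, 0)), p(p(0))))   [R6 at 2.2.1]

Reduce t₂ = g(p(pair(g(p(pair(a, a)), p(pair(a, 0))), 0)), p(0)):
1. g(p(pair(g(p(pair(a, a)), p(pair(a, 0))), 0)), p(0))  →  g(p(pair(a, 0)), p(0))   [R6 at 1.1.1]
2. g(p(pair(a, 0)), p(0))  →  0   [R6 at ε]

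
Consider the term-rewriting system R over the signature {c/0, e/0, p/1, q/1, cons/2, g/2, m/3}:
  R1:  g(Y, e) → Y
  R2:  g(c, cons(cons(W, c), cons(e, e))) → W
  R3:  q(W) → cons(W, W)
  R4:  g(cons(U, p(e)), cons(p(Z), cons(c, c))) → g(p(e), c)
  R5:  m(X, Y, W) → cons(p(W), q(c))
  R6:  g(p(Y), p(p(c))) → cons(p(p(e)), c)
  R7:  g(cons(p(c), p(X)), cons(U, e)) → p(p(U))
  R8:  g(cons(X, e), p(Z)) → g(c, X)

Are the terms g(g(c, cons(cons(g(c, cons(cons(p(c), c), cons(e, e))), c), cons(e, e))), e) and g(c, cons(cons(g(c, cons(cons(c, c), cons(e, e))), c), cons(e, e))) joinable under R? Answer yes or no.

no — NF(t₁) = p(c), NF(t₂) = c

Reduce t₁ = g(g(c, cons(cons(g(c, cons(cons(p(c), c), cons(e, e))), c), cons(e, e))), e):
1. g(g(c, cons(cons(g(c, cons(cons(p(c), c), cons(e, e))), c), cons(e, e))), e)  →  g(c, cons(cons(g(c, cons(cons(p(c), c), cons(e, e))), c), cons(e, e)))   [R1 at ε]
2. g(c, cons(cons(g(c, cons(cons(p(c), c), cons(e, e))), c), cons(e, e)))  →  g(c, cons(cons(p(c), c), cons(e, e)))   [R2 at ε]
3. g(c, cons(cons(p(c), c), cons(e, e)))  →  p(c)   [R2 at ε]

Reduce t₂ = g(c, cons(cons(g(c, cons(cons(c, c), cons(e, e))), c), cons(e, e))):
1. g(c, cons(cons(g(c, cons(cons(c, c), cons(e, e))), c), cons(e, e)))  →  g(c, cons(cons(c, c), cons(e, e)))   [R2 at ε]
2. g(c, cons(cons(c, c), cons(e, e)))  →  c   [R2 at ε]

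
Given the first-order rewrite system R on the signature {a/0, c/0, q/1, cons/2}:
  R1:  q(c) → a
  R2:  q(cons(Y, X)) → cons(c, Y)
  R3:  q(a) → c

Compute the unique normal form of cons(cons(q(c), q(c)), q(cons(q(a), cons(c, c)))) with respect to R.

1. cons(cons(q(c), q(c)), q(cons(q(a), cons(c, c))))  →  cons(cons(a, q(c)), q(cons(q(a), cons(c, c))))   [R1 at 1.1]
2. cons(cons(a, q(c)), q(cons(q(a), cons(c, c))))  →  cons(cons(a, a), q(cons(q(a), cons(c, c))))   [R1 at 1.2]
3. cons(cons(a, a), q(cons(q(a), cons(c, c))))  →  cons(cons(a, a), cons(c, q(a)))   [R2 at 2]
4. cons(cons(a, a), cons(c, q(a)))  →  cons(cons(a, a), cons(c, c))   [R3 at 2.2]

cons(cons(a, a), cons(c, c))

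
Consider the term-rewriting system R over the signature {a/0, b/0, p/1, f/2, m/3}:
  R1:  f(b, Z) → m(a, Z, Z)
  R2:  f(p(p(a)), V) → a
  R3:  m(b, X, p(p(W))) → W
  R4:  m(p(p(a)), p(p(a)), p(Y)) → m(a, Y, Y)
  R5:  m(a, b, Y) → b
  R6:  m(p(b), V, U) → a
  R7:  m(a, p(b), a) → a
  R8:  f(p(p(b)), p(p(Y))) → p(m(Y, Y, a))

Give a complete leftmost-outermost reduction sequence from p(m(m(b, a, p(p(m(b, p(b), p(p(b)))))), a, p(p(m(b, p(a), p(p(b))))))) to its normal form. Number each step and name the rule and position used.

1. p(m(m(b, a, p(p(m(b, p(b), p(p(b)))))), a, p(p(m(b, p(a), p(p(b)))))))  →  p(m(m(b, p(b), p(p(b))), a, p(p(m(b, p(a), p(p(b)))))))   [R3 at 1.1]
2. p(m(m(b, p(b), p(p(b))), a, p(p(m(b, p(a), p(p(b)))))))  →  p(m(b, a, p(p(m(b, p(a), p(p(b)))))))   [R3 at 1.1]
3. p(m(b, a, p(p(m(b, p(a), p(p(b)))))))  →  p(m(b, p(a), p(p(b))))   [R3 at 1]
4. p(m(b, p(a), p(p(b))))  →  p(b)   [R3 at 1]

p(b)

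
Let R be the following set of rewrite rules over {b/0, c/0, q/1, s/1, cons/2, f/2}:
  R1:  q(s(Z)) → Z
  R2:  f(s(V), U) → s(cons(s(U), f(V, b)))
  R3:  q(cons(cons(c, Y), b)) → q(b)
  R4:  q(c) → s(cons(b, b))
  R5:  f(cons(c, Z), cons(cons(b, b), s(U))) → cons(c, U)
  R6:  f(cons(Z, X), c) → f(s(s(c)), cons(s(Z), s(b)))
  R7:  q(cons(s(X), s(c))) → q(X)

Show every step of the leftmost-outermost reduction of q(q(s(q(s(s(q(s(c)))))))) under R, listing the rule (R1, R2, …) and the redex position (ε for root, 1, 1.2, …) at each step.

c

1. q(q(s(q(s(s(q(s(c))))))))  →  q(q(s(s(q(s(c))))))   [R1 at 1]
2. q(q(s(s(q(s(c))))))  →  q(s(q(s(c))))   [R1 at 1]
3. q(s(q(s(c))))  →  q(s(c))   [R1 at ε]
4. q(s(c))  →  c   [R1 at ε]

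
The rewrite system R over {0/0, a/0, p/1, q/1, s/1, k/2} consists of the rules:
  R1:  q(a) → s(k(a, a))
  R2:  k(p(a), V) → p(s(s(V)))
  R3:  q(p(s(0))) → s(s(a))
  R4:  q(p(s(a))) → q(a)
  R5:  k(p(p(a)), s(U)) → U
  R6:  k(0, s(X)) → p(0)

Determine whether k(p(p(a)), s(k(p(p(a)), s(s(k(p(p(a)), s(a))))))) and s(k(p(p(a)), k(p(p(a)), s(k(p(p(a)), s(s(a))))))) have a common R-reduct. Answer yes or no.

Reduce t₁ = k(p(p(a)), s(k(p(p(a)), s(s(k(p(p(a)), s(a))))))):
1. k(p(p(a)), s(k(p(p(a)), s(s(k(p(p(a)), s(a)))))))  →  k(p(p(a)), s(s(k(p(p(a)), s(a)))))   [R5 at ε]
2. k(p(p(a)), s(s(k(p(p(a)), s(a)))))  →  s(k(p(p(a)), s(a)))   [R5 at ε]
3. s(k(p(p(a)), s(a)))  →  s(a)   [R5 at 1]

Reduce t₂ = s(k(p(p(a)), k(p(p(a)), s(k(p(p(a)), s(s(a))))))):
1. s(k(p(p(a)), k(p(p(a)), s(k(p(p(a)), s(s(a)))))))  →  s(k(p(p(a)), k(p(p(a)), s(s(a)))))   [R5 at 1.2]
2. s(k(p(p(a)), k(p(p(a)), s(s(a)))))  →  s(k(p(p(a)), s(a)))   [R5 at 1.2]
3. s(k(p(p(a)), s(a)))  →  s(a)   [R5 at 1]

yes — NF(t₁) = s(a), NF(t₂) = s(a)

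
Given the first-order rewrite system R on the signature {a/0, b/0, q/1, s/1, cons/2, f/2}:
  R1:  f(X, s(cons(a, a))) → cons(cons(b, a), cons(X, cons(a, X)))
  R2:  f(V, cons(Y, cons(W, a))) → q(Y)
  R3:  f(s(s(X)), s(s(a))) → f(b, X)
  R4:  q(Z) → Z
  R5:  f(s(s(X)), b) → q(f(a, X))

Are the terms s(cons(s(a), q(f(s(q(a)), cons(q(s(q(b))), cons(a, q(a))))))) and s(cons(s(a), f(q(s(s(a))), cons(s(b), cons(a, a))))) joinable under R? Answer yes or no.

yes — NF(t₁) = s(cons(s(a), s(b))), NF(t₂) = s(cons(s(a), s(b)))

Reduce t₁ = s(cons(s(a), q(f(s(q(a)), cons(q(s(q(b))), cons(a, q(a))))))):
1. s(cons(s(a), q(f(s(q(a)), cons(q(s(q(b))), cons(a, q(a)))))))  →  s(cons(s(a), f(s(q(a)), cons(q(s(q(b))), cons(a, q(a))))))   [R4 at 1.2]
2. s(cons(s(a), f(s(q(a)), cons(q(s(q(b))), cons(a, q(a))))))  →  s(cons(s(a), f(s(a), cons(q(s(q(b))), cons(a, q(a))))))   [R4 at 1.2.1.1]
3. s(cons(s(a), f(s(a), cons(q(s(q(b))), cons(a, q(a))))))  →  s(cons(s(a), f(s(a), cons(s(q(b)), cons(a, q(a))))))   [R4 at 1.2.2.1]
4. s(cons(s(a), f(s(a), cons(s(q(b)), cons(a, q(a))))))  →  s(cons(s(a), f(s(a), cons(s(b), cons(a, q(a))))))   [R4 at 1.2.2.1.1]
5. s(cons(s(a), f(s(a), cons(s(b), cons(a, q(a))))))  →  s(cons(s(a), f(s(a), cons(s(b), cons(a, a)))))   [R4 at 1.2.2.2.2]
6. s(cons(s(a), f(s(a), cons(s(b), cons(a, a)))))  →  s(cons(s(a), q(s(b))))   [R2 at 1.2]
7. s(cons(s(a), q(s(b))))  →  s(cons(s(a), s(b)))   [R4 at 1.2]

Reduce t₂ = s(cons(s(a), f(q(s(s(a))), cons(s(b), cons(a, a))))):
1. s(cons(s(a), f(q(s(s(a))), cons(s(b), cons(a, a)))))  →  s(cons(s(a), q(s(b))))   [R2 at 1.2]
2. s(cons(s(a), q(s(b))))  →  s(cons(s(a), s(b)))   [R4 at 1.2]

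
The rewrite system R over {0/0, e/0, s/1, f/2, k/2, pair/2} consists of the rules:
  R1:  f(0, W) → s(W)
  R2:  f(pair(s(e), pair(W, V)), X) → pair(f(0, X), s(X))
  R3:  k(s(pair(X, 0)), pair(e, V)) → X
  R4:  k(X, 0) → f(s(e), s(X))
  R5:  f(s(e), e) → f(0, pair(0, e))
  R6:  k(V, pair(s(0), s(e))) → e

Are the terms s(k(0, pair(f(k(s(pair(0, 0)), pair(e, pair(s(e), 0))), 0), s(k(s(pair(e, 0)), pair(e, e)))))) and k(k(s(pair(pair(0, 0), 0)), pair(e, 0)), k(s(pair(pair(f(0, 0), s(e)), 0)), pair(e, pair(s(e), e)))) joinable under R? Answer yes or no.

no — NF(t₁) = s(e), NF(t₂) = e

Reduce t₁ = s(k(0, pair(f(k(s(pair(0, 0)), pair(e, pair(s(e), 0))), 0), s(k(s(pair(e, 0)), pair(e, e)))))):
1. s(k(0, pair(f(k(s(pair(0, 0)), pair(e, pair(s(e), 0))), 0), s(k(s(pair(e, 0)), pair(e, e))))))  →  s(k(0, pair(f(0, 0), s(k(s(pair(e, 0)), pair(e, e))))))   [R3 at 1.2.1.1]
2. s(k(0, pair(f(0, 0), s(k(s(pair(e, 0)), pair(e, e))))))  →  s(k(0, pair(s(0), s(k(s(pair(e, 0)), pair(e, e))))))   [R1 at 1.2.1]
3. s(k(0, pair(s(0), s(k(s(pair(e, 0)), pair(e, e))))))  →  s(k(0, pair(s(0), s(e))))   [R3 at 1.2.2.1]
4. s(k(0, pair(s(0), s(e))))  →  s(e)   [R6 at 1]

Reduce t₂ = k(k(s(pair(pair(0, 0), 0)), pair(e, 0)), k(s(pair(pair(f(0, 0), s(e)), 0)), pair(e, pair(s(e), e)))):
1. k(k(s(pair(pair(0, 0), 0)), pair(e, 0)), k(s(pair(pair(f(0, 0), s(e)), 0)), pair(e, pair(s(e), e))))  →  k(pair(0, 0), k(s(pair(pair(f(0, 0), s(e)), 0)), pair(e, pair(s(e), e))))   [R3 at 1]
2. k(pair(0, 0), k(s(pair(pair(f(0, 0), s(e)), 0)), pair(e, pair(s(e), e))))  →  k(pair(0, 0), pair(f(0, 0), s(e)))   [R3 at 2]
3. k(pair(0, 0), pair(f(0, 0), s(e)))  →  k(pair(0, 0), pair(s(0), s(e)))   [R1 at 2.1]
4. k(pair(0, 0), pair(s(0), s(e)))  →  e   [R6 at ε]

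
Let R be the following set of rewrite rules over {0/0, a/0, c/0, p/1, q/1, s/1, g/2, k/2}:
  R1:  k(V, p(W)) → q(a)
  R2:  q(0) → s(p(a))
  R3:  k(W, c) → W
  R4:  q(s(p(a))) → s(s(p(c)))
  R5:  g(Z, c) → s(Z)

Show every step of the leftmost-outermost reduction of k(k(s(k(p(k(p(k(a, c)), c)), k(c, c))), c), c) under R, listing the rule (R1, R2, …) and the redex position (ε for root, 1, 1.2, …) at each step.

s(p(p(a)))

1. k(k(s(k(p(k(p(k(a, c)), c)), k(c, c))), c), c)  →  k(s(k(p(k(p(k(a, c)), c)), k(c, c))), c)   [R3 at ε]
2. k(s(k(p(k(p(k(a, c)), c)), k(c, c))), c)  →  s(k(p(k(p(k(a, c)), c)), k(c, c)))   [R3 at ε]
3. s(k(p(k(p(k(a, c)), c)), k(c, c)))  →  s(k(p(p(k(a, c))), k(c, c)))   [R3 at 1.1.1]
4. s(k(p(p(k(a, c))), k(c, c)))  →  s(k(p(p(a)), k(c, c)))   [R3 at 1.1.1.1]
5. s(k(p(p(a)), k(c, c)))  →  s(k(p(p(a)), c))   [R3 at 1.2]
6. s(k(p(p(a)), c))  →  s(p(p(a)))   [R3 at 1]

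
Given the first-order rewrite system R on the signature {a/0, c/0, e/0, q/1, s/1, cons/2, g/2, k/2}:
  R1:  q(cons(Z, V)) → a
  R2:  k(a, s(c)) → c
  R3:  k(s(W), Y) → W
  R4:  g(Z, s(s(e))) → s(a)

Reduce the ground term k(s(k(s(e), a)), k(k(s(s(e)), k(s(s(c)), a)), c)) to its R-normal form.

1. k(s(k(s(e), a)), k(k(s(s(e)), k(s(s(c)), a)), c))  →  k(s(e), a)   [R3 at ε]
2. k(s(e), a)  →  e   [R3 at ε]

e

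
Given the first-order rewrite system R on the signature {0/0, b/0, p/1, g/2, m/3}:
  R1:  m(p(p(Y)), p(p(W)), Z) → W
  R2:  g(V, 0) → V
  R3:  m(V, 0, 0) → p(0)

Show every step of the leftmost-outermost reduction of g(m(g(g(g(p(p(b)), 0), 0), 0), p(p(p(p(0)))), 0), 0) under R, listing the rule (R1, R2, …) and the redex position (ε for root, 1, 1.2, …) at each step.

1. g(m(g(g(g(p(p(b)), 0), 0), 0), p(p(p(p(0)))), 0), 0)  →  m(g(g(g(p(p(b)), 0), 0), 0), p(p(p(p(0)))), 0)   [R2 at ε]
2. m(g(g(g(p(p(b)), 0), 0), 0), p(p(p(p(0)))), 0)  →  m(g(g(p(p(b)), 0), 0), p(p(p(p(0)))), 0)   [R2 at 1]
3. m(g(g(p(p(b)), 0), 0), p(p(p(p(0)))), 0)  →  m(g(p(p(b)), 0), p(p(p(p(0)))), 0)   [R2 at 1]
4. m(g(p(p(b)), 0), p(p(p(p(0)))), 0)  →  m(p(p(b)), p(p(p(p(0)))), 0)   [R2 at 1]
5. m(p(p(b)), p(p(p(p(0)))), 0)  →  p(p(0))   [R1 at ε]

p(p(0))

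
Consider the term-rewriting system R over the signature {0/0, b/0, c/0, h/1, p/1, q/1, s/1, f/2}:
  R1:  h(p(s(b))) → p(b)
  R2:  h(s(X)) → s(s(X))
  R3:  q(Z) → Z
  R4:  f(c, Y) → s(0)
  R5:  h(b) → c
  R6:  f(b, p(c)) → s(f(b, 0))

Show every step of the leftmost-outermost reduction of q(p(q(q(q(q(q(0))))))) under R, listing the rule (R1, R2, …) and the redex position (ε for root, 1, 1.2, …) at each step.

p(0)

1. q(p(q(q(q(q(q(0)))))))  →  p(q(q(q(q(q(0))))))   [R3 at ε]
2. p(q(q(q(q(q(0))))))  →  p(q(q(q(q(0)))))   [R3 at 1]
3. p(q(q(q(q(0)))))  →  p(q(q(q(0))))   [R3 at 1]
4. p(q(q(q(0))))  →  p(q(q(0)))   [R3 at 1]
5. p(q(q(0)))  →  p(q(0))   [R3 at 1]
6. p(q(0))  →  p(0)   [R3 at 1]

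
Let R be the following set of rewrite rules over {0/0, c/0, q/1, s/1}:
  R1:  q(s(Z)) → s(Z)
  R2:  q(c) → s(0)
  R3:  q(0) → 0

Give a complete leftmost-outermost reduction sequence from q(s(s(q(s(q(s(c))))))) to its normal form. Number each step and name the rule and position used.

1. q(s(s(q(s(q(s(c)))))))  →  s(s(q(s(q(s(c))))))   [R1 at ε]
2. s(s(q(s(q(s(c))))))  →  s(s(s(q(s(c)))))   [R1 at 1.1]
3. s(s(s(q(s(c)))))  →  s(s(s(s(c))))   [R1 at 1.1.1]

s(s(s(s(c))))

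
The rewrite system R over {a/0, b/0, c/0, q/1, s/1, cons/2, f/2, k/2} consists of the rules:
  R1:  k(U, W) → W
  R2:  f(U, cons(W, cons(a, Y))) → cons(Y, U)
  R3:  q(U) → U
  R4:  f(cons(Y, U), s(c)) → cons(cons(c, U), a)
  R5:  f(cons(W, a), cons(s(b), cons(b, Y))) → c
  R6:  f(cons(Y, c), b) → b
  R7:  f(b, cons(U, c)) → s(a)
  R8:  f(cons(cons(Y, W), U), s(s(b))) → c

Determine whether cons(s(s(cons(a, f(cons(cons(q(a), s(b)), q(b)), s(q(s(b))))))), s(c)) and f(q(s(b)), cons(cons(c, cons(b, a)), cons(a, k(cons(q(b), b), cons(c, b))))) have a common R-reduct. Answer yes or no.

no — NF(t₁) = cons(s(s(cons(a, c))), s(c)), NF(t₂) = cons(cons(c, b), s(b))

Reduce t₁ = cons(s(s(cons(a, f(cons(cons(q(a), s(b)), q(b)), s(q(s(b))))))), s(c)):
1. cons(s(s(cons(a, f(cons(cons(q(a), s(b)), q(b)), s(q(s(b))))))), s(c))  →  cons(s(s(cons(a, f(cons(cons(a, s(b)), q(b)), s(q(s(b))))))), s(c))   [R3 at 1.1.1.2.1.1.1]
2. cons(s(s(cons(a, f(cons(cons(a, s(b)), q(b)), s(q(s(b))))))), s(c))  →  cons(s(s(cons(a, f(cons(cons(a, s(b)), b), s(q(s(b))))))), s(c))   [R3 at 1.1.1.2.1.2]
3. cons(s(s(cons(a, f(cons(cons(a, s(b)), b), s(q(s(b))))))), s(c))  →  cons(s(s(cons(a, f(cons(cons(a, s(b)), b), s(s(b)))))), s(c))   [R3 at 1.1.1.2.2.1]
4. cons(s(s(cons(a, f(cons(cons(a, s(b)), b), s(s(b)))))), s(c))  →  cons(s(s(cons(a, c))), s(c))   [R8 at 1.1.1.2]

Reduce t₂ = f(q(s(b)), cons(cons(c, cons(b, a)), cons(a, k(cons(q(b), b), cons(c, b))))):
1. f(q(s(b)), cons(cons(c, cons(b, a)), cons(a, k(cons(q(b), b), cons(c, b)))))  →  cons(k(cons(q(b), b), cons(c, b)), q(s(b)))   [R2 at ε]
2. cons(k(cons(q(b), b), cons(c, b)), q(s(b)))  →  cons(cons(c, b), q(s(b)))   [R1 at 1]
3. cons(cons(c, b), q(s(b)))  →  cons(cons(c, b), s(b))   [R3 at 2]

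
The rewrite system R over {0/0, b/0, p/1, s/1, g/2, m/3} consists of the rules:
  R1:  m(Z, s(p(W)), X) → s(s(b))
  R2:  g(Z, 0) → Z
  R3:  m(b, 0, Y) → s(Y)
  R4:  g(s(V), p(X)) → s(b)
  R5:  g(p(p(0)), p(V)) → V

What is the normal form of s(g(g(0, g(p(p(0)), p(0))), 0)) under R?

1. s(g(g(0, g(p(p(0)), p(0))), 0))  →  s(g(0, g(p(p(0)), p(0))))   [R2 at 1]
2. s(g(0, g(p(p(0)), p(0))))  →  s(g(0, 0))   [R5 at 1.2]
3. s(g(0, 0))  →  s(0)   [R2 at 1]

s(0)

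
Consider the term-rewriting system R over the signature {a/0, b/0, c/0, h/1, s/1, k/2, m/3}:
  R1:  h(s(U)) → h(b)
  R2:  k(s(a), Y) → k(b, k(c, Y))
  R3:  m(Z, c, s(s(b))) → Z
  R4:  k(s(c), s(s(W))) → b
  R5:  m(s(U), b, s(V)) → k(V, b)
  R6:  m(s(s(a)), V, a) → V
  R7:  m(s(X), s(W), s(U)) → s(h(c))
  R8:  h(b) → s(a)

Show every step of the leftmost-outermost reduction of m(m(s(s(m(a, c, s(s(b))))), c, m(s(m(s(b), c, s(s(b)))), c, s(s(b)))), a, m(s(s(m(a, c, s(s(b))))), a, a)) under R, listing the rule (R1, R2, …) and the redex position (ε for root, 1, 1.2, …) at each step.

1. m(m(s(s(m(a, c, s(s(b))))), c, m(s(m(s(b), c, s(s(b)))), c, s(s(b)))), a, m(s(s(m(a, c, s(s(b))))), a, a))  →  m(m(s(s(a)), c, m(s(m(s(b), c, s(s(b)))), c, s(s(b)))), a, m(s(s(m(a, c, s(s(b))))), a, a))   [R3 at 1.1.1.1]
2. m(m(s(s(a)), c, m(s(m(s(b), c, s(s(b)))), c, s(s(b)))), a, m(s(s(m(a, c, s(s(b))))), a, a))  →  m(m(s(s(a)), c, s(m(s(b), c, s(s(b))))), a, m(s(s(m(a, c, s(s(b))))), a, a))   [R3 at 1.3]
3. m(m(s(s(a)), c, s(m(s(b), c, s(s(b))))), a, m(s(s(m(a, c, s(s(b))))), a, a))  →  m(m(s(s(a)), c, s(s(b))), a, m(s(s(m(a, c, s(s(b))))), a, a))   [R3 at 1.3.1]
4. m(m(s(s(a)), c, s(s(b))), a, m(s(s(m(a, c, s(s(b))))), a, a))  →  m(s(s(a)), a, m(s(s(m(a, c, s(s(b))))), a, a))   [R3 at 1]
5. m(s(s(a)), a, m(s(s(m(a, c, s(s(b))))), a, a))  →  m(s(s(a)), a, m(s(s(a)), a, a))   [R3 at 3.1.1.1]
6. m(s(s(a)), a, m(s(s(a)), a, a))  →  m(s(s(a)), a, a)   [R6 at 3]
7. m(s(s(a)), a, a)  →  a   [R6 at ε]

a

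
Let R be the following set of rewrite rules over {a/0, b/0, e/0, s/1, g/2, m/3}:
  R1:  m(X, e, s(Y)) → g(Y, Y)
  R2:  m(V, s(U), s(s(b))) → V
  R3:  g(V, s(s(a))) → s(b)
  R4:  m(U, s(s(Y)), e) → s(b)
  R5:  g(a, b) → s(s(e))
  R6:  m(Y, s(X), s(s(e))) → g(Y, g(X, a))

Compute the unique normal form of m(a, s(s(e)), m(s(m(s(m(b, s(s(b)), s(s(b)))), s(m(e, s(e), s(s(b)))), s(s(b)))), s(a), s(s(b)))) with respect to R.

a

1. m(a, s(s(e)), m(s(m(s(m(b, s(s(b)), s(s(b)))), s(m(e, s(e), s(s(b)))), s(s(b)))), s(a), s(s(b))))  →  m(a, s(s(e)), s(m(s(m(b, s(s(b)), s(s(b)))), s(m(e, s(e), s(s(b)))), s(s(b)))))   [R2 at 3]
2. m(a, s(s(e)), s(m(s(m(b, s(s(b)), s(s(b)))), s(m(e, s(e), s(s(b)))), s(s(b)))))  →  m(a, s(s(e)), s(s(m(b, s(s(b)), s(s(b))))))   [R2 at 3.1]
3. m(a, s(s(e)), s(s(m(b, s(s(b)), s(s(b))))))  →  m(a, s(s(e)), s(s(b)))   [R2 at 3.1.1]
4. m(a, s(s(e)), s(s(b)))  →  a   [R2 at ε]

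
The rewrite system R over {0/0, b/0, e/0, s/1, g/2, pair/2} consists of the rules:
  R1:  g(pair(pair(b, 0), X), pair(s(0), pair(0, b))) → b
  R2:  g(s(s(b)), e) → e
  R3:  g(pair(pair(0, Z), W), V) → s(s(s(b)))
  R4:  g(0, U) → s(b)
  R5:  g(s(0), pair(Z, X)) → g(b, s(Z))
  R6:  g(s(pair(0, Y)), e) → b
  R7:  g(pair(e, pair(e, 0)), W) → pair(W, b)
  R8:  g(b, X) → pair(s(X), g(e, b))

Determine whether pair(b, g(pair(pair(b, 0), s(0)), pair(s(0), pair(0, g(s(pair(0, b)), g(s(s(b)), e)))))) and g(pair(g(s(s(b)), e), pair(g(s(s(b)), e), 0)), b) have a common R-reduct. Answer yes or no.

yes — NF(t₁) = pair(b, b), NF(t₂) = pair(b, b)

Reduce t₁ = pair(b, g(pair(pair(b, 0), s(0)), pair(s(0), pair(0, g(s(pair(0, b)), g(s(s(b)), e)))))):
1. pair(b, g(pair(pair(b, 0), s(0)), pair(s(0), pair(0, g(s(pair(0, b)), g(s(s(b)), e))))))  →  pair(b, g(pair(pair(b, 0), s(0)), pair(s(0), pair(0, g(s(pair(0, b)), e)))))   [R2 at 2.2.2.2.2]
2. pair(b, g(pair(pair(b, 0), s(0)), pair(s(0), pair(0, g(s(pair(0, b)), e)))))  →  pair(b, g(pair(pair(b, 0), s(0)), pair(s(0), pair(0, b))))   [R6 at 2.2.2.2]
3. pair(b, g(pair(pair(b, 0), s(0)), pair(s(0), pair(0, b))))  →  pair(b, b)   [R1 at 2]

Reduce t₂ = g(pair(g(s(s(b)), e), pair(g(s(s(b)), e), 0)), b):
1. g(pair(g(s(s(b)), e), pair(g(s(s(b)), e), 0)), b)  →  g(pair(e, pair(g(s(s(b)), e), 0)), b)   [R2 at 1.1]
2. g(pair(e, pair(g(s(s(b)), e), 0)), b)  →  g(pair(e, pair(e, 0)), b)   [R2 at 1.2.1]
3. g(pair(e, pair(e, 0)), b)  →  pair(b, b)   [R7 at ε]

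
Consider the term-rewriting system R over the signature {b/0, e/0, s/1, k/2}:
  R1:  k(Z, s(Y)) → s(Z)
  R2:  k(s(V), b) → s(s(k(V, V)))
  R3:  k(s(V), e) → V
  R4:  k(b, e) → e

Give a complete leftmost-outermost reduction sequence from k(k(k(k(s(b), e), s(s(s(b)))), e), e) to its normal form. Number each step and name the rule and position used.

1. k(k(k(k(s(b), e), s(s(s(b)))), e), e)  →  k(k(s(k(s(b), e)), e), e)   [R1 at 1.1]
2. k(k(s(k(s(b), e)), e), e)  →  k(k(s(b), e), e)   [R3 at 1]
3. k(k(s(b), e), e)  →  k(b, e)   [R3 at 1]
4. k(b, e)  →  e   [R4 at ε]

e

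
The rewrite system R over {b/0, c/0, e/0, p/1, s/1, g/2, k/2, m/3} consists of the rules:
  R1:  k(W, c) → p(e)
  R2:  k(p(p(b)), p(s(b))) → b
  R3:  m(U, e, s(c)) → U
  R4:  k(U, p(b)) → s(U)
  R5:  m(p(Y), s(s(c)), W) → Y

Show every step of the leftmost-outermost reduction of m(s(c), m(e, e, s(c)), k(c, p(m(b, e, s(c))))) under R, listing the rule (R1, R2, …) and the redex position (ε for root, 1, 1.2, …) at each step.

s(c)

1. m(s(c), m(e, e, s(c)), k(c, p(m(b, e, s(c)))))  →  m(s(c), e, k(c, p(m(b, e, s(c)))))   [R3 at 2]
2. m(s(c), e, k(c, p(m(b, e, s(c)))))  →  m(s(c), e, k(c, p(b)))   [R3 at 3.2.1]
3. m(s(c), e, k(c, p(b)))  →  m(s(c), e, s(c))   [R4 at 3]
4. m(s(c), e, s(c))  →  s(c)   [R3 at ε]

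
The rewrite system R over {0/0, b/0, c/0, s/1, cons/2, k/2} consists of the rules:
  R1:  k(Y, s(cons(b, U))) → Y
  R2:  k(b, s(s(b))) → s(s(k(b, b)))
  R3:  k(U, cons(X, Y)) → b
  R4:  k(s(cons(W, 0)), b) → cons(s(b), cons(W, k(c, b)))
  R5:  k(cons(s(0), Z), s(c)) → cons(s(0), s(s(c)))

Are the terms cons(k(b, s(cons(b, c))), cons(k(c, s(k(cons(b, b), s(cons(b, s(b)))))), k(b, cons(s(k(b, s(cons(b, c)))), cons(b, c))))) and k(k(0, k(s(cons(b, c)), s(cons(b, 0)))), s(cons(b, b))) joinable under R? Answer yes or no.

no — NF(t₁) = cons(b, cons(c, b)), NF(t₂) = 0

Reduce t₁ = cons(k(b, s(cons(b, c))), cons(k(c, s(k(cons(b, b), s(cons(b, s(b)))))), k(b, cons(s(k(b, s(cons(b, c)))), cons(b, c))))):
1. cons(k(b, s(cons(b, c))), cons(k(c, s(k(cons(b, b), s(cons(b, s(b)))))), k(b, cons(s(k(b, s(cons(b, c)))), cons(b, c)))))  →  cons(b, cons(k(c, s(k(cons(b, b), s(cons(b, s(b)))))), k(b, cons(s(k(b, s(cons(b, c)))), cons(b, c)))))   [R1 at 1]
2. cons(b, cons(k(c, s(k(cons(b, b), s(cons(b, s(b)))))), k(b, cons(s(k(b, s(cons(b, c)))), cons(b, c)))))  →  cons(b, cons(k(c, s(cons(b, b))), k(b, cons(s(k(b, s(cons(b, c)))), cons(b, c)))))   [R1 at 2.1.2.1]
3. cons(b, cons(k(c, s(cons(b, b))), k(b, cons(s(k(b, s(cons(b, c)))), cons(b, c)))))  →  cons(b, cons(c, k(b, cons(s(k(b, s(cons(b, c)))), cons(b, c)))))   [R1 at 2.1]
4. cons(b, cons(c, k(b, cons(s(k(b, s(cons(b, c)))), cons(b, c)))))  →  cons(b, cons(c, b))   [R3 at 2.2]

Reduce t₂ = k(k(0, k(s(cons(b, c)), s(cons(b, 0)))), s(cons(b, b))):
1. k(k(0, k(s(cons(b, c)), s(cons(b, 0)))), s(cons(b, b)))  →  k(0, k(s(cons(b, c)), s(cons(b, 0))))   [R1 at ε]
2. k(0, k(s(cons(b, c)), s(cons(b, 0))))  →  k(0, s(cons(b, c)))   [R1 at 2]
3. k(0, s(cons(b, c)))  →  0   [R1 at ε]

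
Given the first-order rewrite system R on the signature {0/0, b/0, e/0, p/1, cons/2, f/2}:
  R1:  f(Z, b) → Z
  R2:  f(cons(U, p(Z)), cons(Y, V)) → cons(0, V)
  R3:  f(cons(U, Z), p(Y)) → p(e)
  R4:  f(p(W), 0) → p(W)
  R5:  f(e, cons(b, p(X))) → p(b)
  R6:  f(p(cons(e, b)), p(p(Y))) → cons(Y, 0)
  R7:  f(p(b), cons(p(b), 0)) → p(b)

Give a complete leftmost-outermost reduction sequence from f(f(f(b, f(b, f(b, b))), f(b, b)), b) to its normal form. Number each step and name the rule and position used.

b

1. f(f(f(b, f(b, f(b, b))), f(b, b)), b)  →  f(f(b, f(b, f(b, b))), f(b, b))   [R1 at ε]
2. f(f(b, f(b, f(b, b))), f(b, b))  →  f(f(b, f(b, b)), f(b, b))   [R1 at 1.2.2]
3. f(f(b, f(b, b)), f(b, b))  →  f(f(b, b), f(b, b))   [R1 at 1.2]
4. f(f(b, b), f(b, b))  →  f(b, f(b, b))   [R1 at 1]
5. f(b, f(b, b))  →  f(b, b)   [R1 at 2]
6. f(b, b)  →  b   [R1 at ε]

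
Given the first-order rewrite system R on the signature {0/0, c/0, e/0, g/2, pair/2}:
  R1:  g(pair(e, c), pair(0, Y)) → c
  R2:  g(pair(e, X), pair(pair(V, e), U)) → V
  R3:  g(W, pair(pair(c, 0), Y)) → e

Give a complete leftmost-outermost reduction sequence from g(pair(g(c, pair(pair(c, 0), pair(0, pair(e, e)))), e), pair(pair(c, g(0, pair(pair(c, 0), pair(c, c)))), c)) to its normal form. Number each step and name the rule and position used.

c

1. g(pair(g(c, pair(pair(c, 0), pair(0, pair(e, e)))), e), pair(pair(c, g(0, pair(pair(c, 0), pair(c, c)))), c))  →  g(pair(e, e), pair(pair(c, g(0, pair(pair(c, 0), pair(c, c)))), c))   [R3 at 1.1]
2. g(pair(e, e), pair(pair(c, g(0, pair(pair(c, 0), pair(c, c)))), c))  →  g(pair(e, e), pair(pair(c, e), c))   [R3 at 2.1.2]
3. g(pair(e, e), pair(pair(c, e), c))  →  c   [R2 at ε]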